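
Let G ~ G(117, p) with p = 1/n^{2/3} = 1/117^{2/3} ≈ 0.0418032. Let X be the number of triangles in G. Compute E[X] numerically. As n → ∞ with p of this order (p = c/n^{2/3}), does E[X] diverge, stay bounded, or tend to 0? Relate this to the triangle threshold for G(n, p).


Number of potential triangles: C(117, 3) = 260130.
Each occurs with probability p³ ≈ (0.0418032)³ ≈ 7.30513551e-05.
By linearity: E[X] = C(117, 3)·p³ ≈ 260130 · 7.30513551e-05 ≈ 19.002849.
Since α = 2/3 < 1, p = c/n^{2/3} ≫ 1/n is above the triangle threshold p ~ 1/n. Asymptotically E[X] ~ (c³/6)·n^{3(1−α)} = (1³/6)·n^{1} → ∞; triangles are abundant w.h.p.

E[X] ≈ 19.002849; in regime p = Θ(1/n^{2/3}) E[X] diverges (above the triangle threshold p ~ 1/n).


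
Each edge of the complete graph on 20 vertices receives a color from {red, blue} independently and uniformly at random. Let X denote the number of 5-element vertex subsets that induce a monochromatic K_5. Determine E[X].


Let X = Σ_S X_S over the C(20, 5) = 15504 subsets S of size 5, where X_S = 1 if the K_5 on S is monochromatic.
For a fixed S, the K_5 on S has C(5, 2) = 10 edges. P[all 10 edges red] = (1/2)^10, and likewise for blue, so P[monochromatic] = 2·(1/2)^10 = 2^{1 − 10} = 1/512.
Summing: E[X] = C(20, 5) · 2^{1 − 10} = 15504 · 1/512 = 969/32.
Numerically: E[X] ≈ 30.281250.

E[X] = C(20,5)·2^(1−C(5,2)) = 969/32 ≈ 30.281250.


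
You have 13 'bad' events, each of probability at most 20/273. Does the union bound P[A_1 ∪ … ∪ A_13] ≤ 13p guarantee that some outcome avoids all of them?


Union bound: P[∪_{i=1}^{13} A_i] ≤ Σ_i P[A_i] ≤ 13·p = 13·(20/273) = 20/21.
Numerically: 20/21 ≈ 0.9524.
Is 20/21 < 1? YES.
Since P[∪ A_i] ≤ 20/21 < 1, the complement has P[∩ A_i^c] ≥ 1 − 20/21 = 1/21 > 0, so some outcome avoids every A_i.

13·p = 20/21 ≈ 0.9524; existence CERTIFIED by the union bound.


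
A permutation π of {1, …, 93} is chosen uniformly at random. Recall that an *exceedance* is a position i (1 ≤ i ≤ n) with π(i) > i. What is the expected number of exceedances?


Write X = Σ_{i=1}^{93} X_i, where X_i = 1_{π(i) > i}.
For each fixed i, π(i) is uniform over {1, …, 93} (marginal of a uniform permutation), so P[π(i) > i] = (n − i)/n. Summing: Σ_{i=1}^{93} (n − i)/n = (0 + 1 + … + 92)/93 = 93(93 − 1)/(2·93) = (93 − 1)/2.
Hence E[X] = Σ_{i=1}^{93} (93 − i)/93 = 46 ≈ 46.00000.

E[X] = 46 = 46.00000.


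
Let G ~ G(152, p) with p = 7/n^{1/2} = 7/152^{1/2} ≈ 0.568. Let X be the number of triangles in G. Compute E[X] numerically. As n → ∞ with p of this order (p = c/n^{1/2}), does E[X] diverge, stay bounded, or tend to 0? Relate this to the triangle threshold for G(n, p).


Number of potential triangles: C(152, 3) = 573800.
Each occurs with probability p³ ≈ (0.568)³ ≈ 1.83033e-01.
By linearity: E[X] = C(152, 3)·p³ ≈ 573800 · 1.83033e-01 ≈ 105024.176.
Since α = 1/2 < 1, p = c/n^{1/2} ≫ 1/n is above the triangle threshold p ~ 1/n. Asymptotically E[X] ~ (c³/6)·n^{3(1−α)} = (7³/6)·n^{1.5} → ∞; triangles are abundant w.h.p.

E[X] ≈ 105024.176; in regime p = Θ(1/n^{1/2}) E[X] diverges (above the triangle threshold p ~ 1/n).


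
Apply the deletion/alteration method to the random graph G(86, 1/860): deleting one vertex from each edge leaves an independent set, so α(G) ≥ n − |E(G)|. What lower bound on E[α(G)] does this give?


E[|E(G)|] = C(86, 2)·p = 3655 · (1/860) = 17/4.
E[α(G)] ≥ n − E[|E(G)|] = 86 − 17/4 = 327/4.
Numerically: ≈ 81.7500.
(This is only a lower bound; the true E[α(G)] may be larger.)

E[α(G)] ≥ 327/4 ≈ 81.7500.


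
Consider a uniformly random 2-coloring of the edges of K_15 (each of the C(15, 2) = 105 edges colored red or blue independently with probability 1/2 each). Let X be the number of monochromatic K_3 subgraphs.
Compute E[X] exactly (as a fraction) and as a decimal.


Let X = Σ_S X_S over the C(15, 3) = 455 subsets S of size 3, where X_S = 1 if the K_3 on S is monochromatic.
For a fixed S, the K_3 on S has C(3, 2) = 3 edges. P[all 3 edges red] = (1/2)^3, and likewise for blue, so P[monochromatic] = 2·(1/2)^3 = 2^{1 − 3} = 1/4.
By linearity of expectation: E[X] = C(15, 3) · 2^{1 − 3} = 455 · 1/4 = 455/4.
Numerically: E[X] ≈ 113.750000.

E[X] = C(15,3)·2^(1−C(3,2)) = 455/4 ≈ 113.750000.


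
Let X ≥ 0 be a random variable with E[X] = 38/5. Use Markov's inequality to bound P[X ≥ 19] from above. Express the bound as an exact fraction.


μ = E[X] = 38/5, a = 19.
Markov: P[X ≥ 19] ≤ μ/a = (38/5)/19 = 2/5.
Numerically: ≈ 0.400.
(Since a = 19 > μ = 7.600, the bound 2/5 is < 1 and informative.)

P[X ≥ 19] ≤ 2/5 ≈ 0.400.


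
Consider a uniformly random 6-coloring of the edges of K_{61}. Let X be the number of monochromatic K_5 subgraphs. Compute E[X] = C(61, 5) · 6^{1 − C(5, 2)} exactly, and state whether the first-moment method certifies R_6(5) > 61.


E[X] = C(61, 5) · 6^{1 − 10} = 5949147 · 6^{−9} = 5949147/10077696.
As a reduced fraction: E[X] = 1983049/3359232 ≈ 0.590328.
Is E[X] < 1? YES.
Since E[X] < 1, there exists a 6-coloring of K_{61} with no monochromatic K_5; hence R_6(5) > 61.

E[X] = 1983049/3359232 ≈ 0.590328; E[X] < 1, so R_6(5) > 61.


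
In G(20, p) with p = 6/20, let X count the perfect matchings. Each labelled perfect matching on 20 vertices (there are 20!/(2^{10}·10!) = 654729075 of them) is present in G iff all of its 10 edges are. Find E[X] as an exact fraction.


K_20 has 20!/(2^{10}·10!) = 654729075 labelled perfect matchings.
For each such perfect matching H, let X_H = 1 if all 10 edges of H are present in G. Then P[X_H = 1] = p^{10} = (3/10)^{10} = 59049/10000000000.
By linearity: E[X] = Σ_H E[X_H] = 654729075 · p^{10} = 654729075 · 59049/10000000000 = 1546443885987/400000000.
Numerically: E[X] ≈ 3866.1.

E[X] = 654729075 · (3/10)^{10} = 1546443885987/400000000 ≈ 3866.1.


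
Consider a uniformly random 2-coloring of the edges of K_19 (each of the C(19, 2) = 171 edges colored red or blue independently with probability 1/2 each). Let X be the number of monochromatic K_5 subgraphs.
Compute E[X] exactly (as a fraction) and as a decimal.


Let X = Σ_S X_S over the C(19, 5) = 11628 subsets S of size 5, where X_S = 1 if the K_5 on S is monochromatic.
For a fixed S, the K_5 on S has C(5, 2) = 10 edges. P[all 10 edges red] = (1/2)^10, and likewise for blue, so P[monochromatic] = 2·(1/2)^10 = 2^{1 − 10} = 1/512.
Summing: E[X] = C(19, 5) · 2^{1 − 10} = 11628 · 1/512 = 2907/128.
Numerically: E[X] ≈ 22.710938.

E[X] = C(19,5)·2^(1−C(5,2)) = 2907/128 ≈ 22.710938.


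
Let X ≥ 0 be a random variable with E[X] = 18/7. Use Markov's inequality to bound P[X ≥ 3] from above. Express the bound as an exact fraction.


μ = E[X] = 18/7, a = 3.
Markov: P[X ≥ 3] ≤ μ/a = (18/7)/3 = 6/7.
Numerically: ≈ 0.8571.
(Since a = 3 > μ = 2.5714, the bound 6/7 is < 1 and informative.)

P[X ≥ 3] ≤ 6/7 ≈ 0.8571.


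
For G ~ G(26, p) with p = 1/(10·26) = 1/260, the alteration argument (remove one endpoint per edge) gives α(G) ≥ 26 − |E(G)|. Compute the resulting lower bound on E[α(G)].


E[|E(G)|] = C(26, 2)·p = 325 · (1/260) = 5/4.
E[α(G)] ≥ n − E[|E(G)|] = 26 − 5/4 = 99/4.
Numerically: ≈ 24.750000.
(This is only a lower bound; the true E[α(G)] may be larger.)

E[α(G)] ≥ 99/4 ≈ 24.750000.


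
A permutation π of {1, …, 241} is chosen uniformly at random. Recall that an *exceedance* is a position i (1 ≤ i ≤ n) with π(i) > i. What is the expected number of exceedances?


Write X = Σ_{i=1}^{241} X_i, where X_i = 1_{π(i) > i}.
For each fixed i, π(i) is uniform over {1, …, 241} (marginal of a uniform permutation), so P[π(i) > i] = (n − i)/n. Summing: Σ_{i=1}^{241} (n − i)/n = (0 + 1 + … + 240)/241 = 241(241 − 1)/(2·241) = (241 − 1)/2.
Hence E[X] = Σ_{i=1}^{241} (241 − i)/241 = 120 ≈ 120.000.

E[X] = 120 = 120.000.


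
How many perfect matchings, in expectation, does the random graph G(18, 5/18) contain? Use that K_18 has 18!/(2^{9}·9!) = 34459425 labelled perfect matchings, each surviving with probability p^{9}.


K_18 has 18!/(2^{9}·9!) = 34459425 labelled perfect matchings.
For each such perfect matching H, let X_H = 1 if all 9 edges of H are present in G. Then P[X_H = 1] = p^{9} = (5/18)^{9} = 1953125/198359290368.
Summing the indicators: E[X] = Σ_H E[X_H] = 34459425 · p^{9} = 34459425 · 1953125/198359290368 = 830908203125/2448880128.
Numerically: E[X] ≈ 339.301.

E[X] = 34459425 · (5/18)^{9} = 830908203125/2448880128 ≈ 339.301.


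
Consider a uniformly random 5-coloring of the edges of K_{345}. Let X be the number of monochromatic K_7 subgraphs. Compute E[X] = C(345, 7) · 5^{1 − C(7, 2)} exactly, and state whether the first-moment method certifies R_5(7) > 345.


E[X] = C(345, 7) · 5^{1 − 21} = 108567596033820 · 5^{−20} = 108567596033820/95367431640625.
As a reduced fraction: E[X] = 21713519206764/19073486328125 ≈ 1.1384138.
Is E[X] < 1? NO.
Since E[X] ≥ 1, the first-moment bound is inconclusive at n = 345; it does NOT by itself certify R_5(7) > 345.

E[X] = 21713519206764/19073486328125 ≈ 1.1384138; E[X] ≥ 1; first-moment method inconclusive here.


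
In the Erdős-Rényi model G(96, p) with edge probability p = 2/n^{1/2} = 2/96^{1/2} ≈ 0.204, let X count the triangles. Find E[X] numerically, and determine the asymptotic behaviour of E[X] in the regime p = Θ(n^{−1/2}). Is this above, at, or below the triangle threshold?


Number of potential triangles: C(96, 3) = 142880.
Each occurs with probability p³ ≈ (0.204)³ ≈ 8.50517e-03.
By linearity: E[X] = C(96, 3)·p³ ≈ 142880 · 8.50517e-03 ≈ 1215.219.
Since α = 1/2 < 1, p = c/n^{1/2} ≫ 1/n is above the triangle threshold p ~ 1/n. Asymptotically E[X] ~ (c³/6)·n^{3(1−α)} = (2³/6)·n^{1.5} → ∞; triangles are abundant w.h.p.

E[X] ≈ 1215.219; in regime p = Θ(1/n^{1/2}) E[X] diverges (above the triangle threshold p ~ 1/n).


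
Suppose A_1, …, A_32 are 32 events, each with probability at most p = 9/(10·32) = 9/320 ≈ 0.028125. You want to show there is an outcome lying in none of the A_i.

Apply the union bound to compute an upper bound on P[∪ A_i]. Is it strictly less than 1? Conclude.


Union bound: P[∪_{i=1}^{32} A_i] ≤ Σ_i P[A_i] ≤ 32·p = 32·(9/320) = 9/10.
Numerically: 9/10 ≈ 0.900000.
Is 9/10 < 1? YES.
Since P[∪ A_i] ≤ 9/10 < 1, the complement has P[∩ A_i^c] ≥ 1 − 9/10 = 1/10 > 0, so some outcome avoids every A_i.

32·p = 9/10 ≈ 0.900000; existence CERTIFIED by the union bound.


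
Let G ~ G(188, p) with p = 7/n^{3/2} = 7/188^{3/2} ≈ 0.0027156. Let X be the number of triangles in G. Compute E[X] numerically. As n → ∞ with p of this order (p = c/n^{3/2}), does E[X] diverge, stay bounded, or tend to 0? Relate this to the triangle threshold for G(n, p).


Number of potential triangles: C(188, 3) = 1089836.
Each occurs with probability p³ ≈ (0.0027156)³ ≈ 2.0025520e-08.
By linearity: E[X] = C(188, 3)·p³ ≈ 1089836 · 2.0025520e-08 ≈ 0.02182.
Since α = 3/2 > 1, p = c/n^{3/2} = o(1/n) is below the triangle threshold p ~ 1/n. Asymptotically E[X] ~ (c³/6)·n^{3(1−α)} = (7³/6)·n^{-1.5} → 0, so by Markov's inequality G has no triangles w.h.p.

E[X] ≈ 0.02182; in regime p = Θ(1/n^{3/2}) E[X] tends to 0 (below the triangle threshold p ~ 1/n).


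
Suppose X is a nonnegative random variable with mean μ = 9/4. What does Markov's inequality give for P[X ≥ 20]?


μ = E[X] = 9/4, a = 20.
Markov: P[X ≥ 20] ≤ μ/a = (9/4)/20 = 9/80.
Numerically: ≈ 0.112500.
(Since a = 20 > μ = 2.250000, the bound 9/80 is < 1 and informative.)

P[X ≥ 20] ≤ 9/80 ≈ 0.112500.


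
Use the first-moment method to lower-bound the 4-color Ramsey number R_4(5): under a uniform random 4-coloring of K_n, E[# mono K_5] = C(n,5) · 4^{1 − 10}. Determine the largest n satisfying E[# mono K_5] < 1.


We need C(n, 5) · 4^{1 − 10} < 1, i.e. C(n, 5) < 4^{10 − 1} = 262144.
Check values of n near the boundary:
  n = 32: C(32, 5) = 201376; 201376 < 262144? YES
  n = 33: C(33, 5) = 237336; 237336 < 262144? YES
  n = 34: C(34, 5) = 278256; 278256 < 262144? NO
The largest n with C(n, 5) < 262144 is n = 33 (where E[X] = 29667/32768 ≈ 0.905365). Hence R_4(5) > 33, i.e. R_4(5) ≥ 34.

Largest n = 33; hence R_4(5) > 33.


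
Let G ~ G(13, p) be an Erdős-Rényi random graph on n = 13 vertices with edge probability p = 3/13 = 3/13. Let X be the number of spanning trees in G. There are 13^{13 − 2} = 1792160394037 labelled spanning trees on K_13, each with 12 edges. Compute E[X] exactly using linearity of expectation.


K_13 has 13^{13 − 2} = 1792160394037 labelled spanning trees.
For each such spanning tree H, let X_H = 1 if all 12 edges of H are present in G. Then P[X_H = 1] = p^{12} = (3/13)^{12} = 531441/23298085122481.
By linearity of expectation: E[X] = Σ_H E[X_H] = 1792160394037 · p^{12} = 1792160394037 · 531441/23298085122481 = 531441/13.
Numerically: E[X] ≈ 4.088e+04.

E[X] = 1792160394037 · (3/13)^{12} = 531441/13 ≈ 4.088e+04.


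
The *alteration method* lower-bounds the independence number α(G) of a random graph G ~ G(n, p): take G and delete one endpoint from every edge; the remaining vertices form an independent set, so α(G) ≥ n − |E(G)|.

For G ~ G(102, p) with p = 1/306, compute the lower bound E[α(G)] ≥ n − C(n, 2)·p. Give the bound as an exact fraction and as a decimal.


E[|E(G)|] = C(102, 2)·p = 5151 · (1/306) = 101/6.
E[α(G)] ≥ n − E[|E(G)|] = 102 − 101/6 = 511/6.
Numerically: ≈ 85.16667.
(This is only a lower bound; the true E[α(G)] may be larger.)

E[α(G)] ≥ 511/6 ≈ 85.16667.


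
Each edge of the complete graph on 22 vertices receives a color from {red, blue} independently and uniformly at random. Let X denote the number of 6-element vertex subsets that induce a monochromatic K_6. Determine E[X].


Let X = Σ_S X_S over the C(22, 6) = 74613 subsets S of size 6, where X_S = 1 if the K_6 on S is monochromatic.
For a fixed S, the K_6 on S has C(6, 2) = 15 edges. P[all 15 edges red] = (1/2)^15, and likewise for blue, so P[monochromatic] = 2·(1/2)^15 = 2^{1 − 15} = 1/16384.
By linearity of expectation: E[X] = C(22, 6) · 2^{1 − 15} = 74613 · 1/16384 = 74613/16384.
Numerically: E[X] ≈ 4.554.

E[X] = C(22,6)·2^(1−C(6,2)) = 74613/16384 ≈ 4.554.


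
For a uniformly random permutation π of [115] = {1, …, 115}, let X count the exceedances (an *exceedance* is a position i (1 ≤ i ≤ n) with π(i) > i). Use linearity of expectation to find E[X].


Write X = Σ_{i=1}^{115} X_i, where X_i = 1_{π(i) > i}.
For each fixed i, π(i) is uniform over {1, …, 115} (marginal of a uniform permutation), so P[π(i) > i] = (n − i)/n. Summing: Σ_{i=1}^{115} (n − i)/n = (0 + 1 + … + 114)/115 = 115(115 − 1)/(2·115) = (115 − 1)/2.
Hence E[X] = Σ_{i=1}^{115} (115 − i)/115 = 57 ≈ 57.0000.

E[X] = 57 = 57.0000.


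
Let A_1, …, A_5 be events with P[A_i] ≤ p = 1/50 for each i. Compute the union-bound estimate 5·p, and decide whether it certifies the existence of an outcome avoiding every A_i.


Union bound: P[∪_{i=1}^{5} A_i] ≤ Σ_i P[A_i] ≤ 5·p = 5·(1/50) = 1/10.
Numerically: 1/10 ≈ 0.100.
Is 1/10 < 1? YES.
Since P[∪ A_i] ≤ 1/10 < 1, the complement has P[∩ A_i^c] ≥ 1 − 1/10 = 9/10 > 0, so some outcome avoids every A_i.

5·p = 1/10 ≈ 0.100; existence CERTIFIED by the union bound.


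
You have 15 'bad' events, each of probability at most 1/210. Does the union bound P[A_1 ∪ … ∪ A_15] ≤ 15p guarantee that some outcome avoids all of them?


Union bound: P[∪_{i=1}^{15} A_i] ≤ Σ_i P[A_i] ≤ 15·p = 15·(1/210) = 1/14.
Numerically: 1/14 ≈ 0.071.
Is 1/14 < 1? YES.
Since P[∪ A_i] ≤ 1/14 < 1, the complement has P[∩ A_i^c] ≥ 1 − 1/14 = 13/14 > 0, so some outcome avoids every A_i.

15·p = 1/14 ≈ 0.071; existence CERTIFIED by the union bound.


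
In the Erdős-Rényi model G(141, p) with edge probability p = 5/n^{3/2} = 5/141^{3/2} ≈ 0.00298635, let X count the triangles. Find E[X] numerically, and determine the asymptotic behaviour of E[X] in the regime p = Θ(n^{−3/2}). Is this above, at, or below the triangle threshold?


Number of potential triangles: C(141, 3) = 457310.
Each occurs with probability p³ ≈ (0.00298635)³ ≈ 2.66332402e-08.
By linearity: E[X] = C(141, 3)·p³ ≈ 457310 · 2.66332402e-08 ≈ 0.012180.
Since α = 3/2 > 1, p = c/n^{3/2} = o(1/n) is below the triangle threshold p ~ 1/n. Asymptotically E[X] ~ (c³/6)·n^{3(1−α)} = (5³/6)·n^{-1.5} → 0, so by Markov's inequality G has no triangles w.h.p.

E[X] ≈ 0.012180; in regime p = Θ(1/n^{3/2}) E[X] tends to 0 (below the triangle threshold p ~ 1/n).


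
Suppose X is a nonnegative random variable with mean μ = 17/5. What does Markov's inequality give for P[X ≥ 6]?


μ = E[X] = 17/5, a = 6.
Markov: P[X ≥ 6] ≤ μ/a = (17/5)/6 = 17/30.
Numerically: ≈ 0.566667.
(Since a = 6 > μ = 3.400000, the bound 17/30 is < 1 and informative.)

P[X ≥ 6] ≤ 17/30 ≈ 0.566667.


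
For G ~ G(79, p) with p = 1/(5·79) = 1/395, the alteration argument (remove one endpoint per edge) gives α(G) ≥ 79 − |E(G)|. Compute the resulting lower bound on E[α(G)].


E[|E(G)|] = C(79, 2)·p = 3081 · (1/395) = 39/5.
E[α(G)] ≥ n − E[|E(G)|] = 79 − 39/5 = 356/5.
Numerically: ≈ 71.2000.
(This is only a lower bound; the true E[α(G)] may be larger.)

E[α(G)] ≥ 356/5 ≈ 71.2000.


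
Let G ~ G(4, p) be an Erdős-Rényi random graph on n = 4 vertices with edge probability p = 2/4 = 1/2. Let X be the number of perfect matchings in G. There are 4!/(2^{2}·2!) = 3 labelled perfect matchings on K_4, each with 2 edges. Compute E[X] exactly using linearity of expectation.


K_4 has 4!/(2^{2}·2!) = 3 labelled perfect matchings.
For each such perfect matching H, let X_H = 1 if all 2 edges of H are present in G. Then P[X_H = 1] = p^{2} = (1/2)^{2} = 1/4.
By linearity: E[X] = Σ_H E[X_H] = 3 · p^{2} = 3 · 1/4 = 3/4.
Numerically: E[X] ≈ 0.75.

E[X] = 3 · (1/2)^{2} = 3/4 ≈ 0.75.


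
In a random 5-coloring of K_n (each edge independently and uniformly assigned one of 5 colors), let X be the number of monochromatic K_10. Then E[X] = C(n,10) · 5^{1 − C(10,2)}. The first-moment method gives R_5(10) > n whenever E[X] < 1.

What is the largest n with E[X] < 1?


We need C(n, 10) · 5^{1 − 45} < 1, i.e. C(n, 10) < 5^{45 − 1} = 5684341886080801486968994140625.
Check values of n near the boundary:
  n = 5386: C(5386, 10) = 5613966214234562222231428510561; 5613966214234562222231428510561 < 5684341886080801486968994140625? YES
  n = 5387: C(5387, 10) = 5624406917627224603154306376491; 5624406917627224603154306376491 < 5684341886080801486968994140625? YES
  n = 5388: C(5388, 10) = 5634865093375880654852250419586; 5634865093375880654852250419586 < 5684341886080801486968994140625? YES
  n = 5389: C(5389, 10) = 5645340767466558997768874792926; 5645340767466558997768874792926 < 5684341886080801486968994140625? YES
  n = 5390: C(5390, 10) = 5655833965919099070255434039753; 5655833965919099070255434039753 < 5684341886080801486968994140625? YES
  n = 5391: C(5391, 10) = 5666344714787188828795213697883; 5666344714787188828795213697883 < 5684341886080801486968994140625? YES
  n = 5392: C(5392, 10) = 5676873040158402483252283957448; 5676873040158402483252283957448 < 5684341886080801486968994140625? YES
  n = 5393: C(5393, 10) = 5687418968154238267170642278008; 5687418968154238267170642278008 < 5684341886080801486968994140625? NO
  n = 5394: C(5394, 10) = 5697982524930156243149785372878; 5697982524930156243149785372878 < 5684341886080801486968994140625? NO
  n = 5395: C(5395, 10) = 5708563736675616143322765475706; 5708563736675616143322765475706 < 5684341886080801486968994140625? NO
The largest n with C(n, 10) < 5684341886080801486968994140625 is n = 5392 (where E[X] = 5676873040158402483252283957448/5684341886080801486968994140625 ≈ 0.99869). Hence R_5(10) > 5392, i.e. R_5(10) ≥ 5393.

Largest n = 5392; hence R_5(10) > 5392.


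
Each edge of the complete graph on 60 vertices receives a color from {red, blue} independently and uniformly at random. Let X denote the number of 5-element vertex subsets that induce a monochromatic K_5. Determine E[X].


Let X = Σ_S X_S over the C(60, 5) = 5461512 subsets S of size 5, where X_S = 1 if the K_5 on S is monochromatic.
For a fixed S, the K_5 on S has C(5, 2) = 10 edges. P[all 10 edges red] = (1/2)^10, and likewise for blue, so P[monochromatic] = 2·(1/2)^10 = 2^{1 − 10} = 1/512.
Summing: E[X] = C(60, 5) · 2^{1 − 10} = 5461512 · 1/512 = 682689/64.
Numerically: E[X] ≈ 10667.01562.

E[X] = C(60,5)·2^(1−C(5,2)) = 682689/64 ≈ 10667.01562.


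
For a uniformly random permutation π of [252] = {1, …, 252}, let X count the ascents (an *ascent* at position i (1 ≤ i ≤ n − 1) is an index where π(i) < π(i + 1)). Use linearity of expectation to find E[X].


Write X = Σ X_I over i = 1, …, 251, with X_I the indicator of one ascent.
There are 251 indicators.
For each fixed i, the pair (π(i), π(i+1)) is a uniformly random ordered pair of distinct values from {1, …, 252}; by symmetry P[π(i) < π(i+1)] = 1/2.
By linearity: E[X] = 251 · (1/2) = (252 − 1) · (1/2) = 251/2 ≈ 125.5000.

E[X] = 251/2 = 125.5000.


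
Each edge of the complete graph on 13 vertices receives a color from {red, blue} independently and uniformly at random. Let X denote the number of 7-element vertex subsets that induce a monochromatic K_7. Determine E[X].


Let X = Σ_S X_S over the C(13, 7) = 1716 subsets S of size 7, where X_S = 1 if the K_7 on S is monochromatic.
For a fixed S, the K_7 on S has C(7, 2) = 21 edges. P[all 21 edges red] = (1/2)^21, and likewise for blue, so P[monochromatic] = 2·(1/2)^21 = 2^{1 − 21} = 1/1048576.
By linearity of expectation: E[X] = C(13, 7) · 2^{1 − 21} = 1716 · 1/1048576 = 429/262144.
Numerically: E[X] ≈ 0.002.

E[X] = C(13,7)·2^(1−C(7,2)) = 429/262144 ≈ 0.002.


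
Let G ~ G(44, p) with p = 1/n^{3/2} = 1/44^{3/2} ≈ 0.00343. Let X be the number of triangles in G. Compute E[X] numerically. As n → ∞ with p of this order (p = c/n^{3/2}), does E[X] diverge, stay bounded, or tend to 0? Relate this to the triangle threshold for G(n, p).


Number of potential triangles: C(44, 3) = 13244.
Each occurs with probability p³ ≈ (0.00343)³ ≈ 4.02219e-08.
By linearity: E[X] = C(44, 3)·p³ ≈ 13244 · 4.02219e-08 ≈ 0.001.
Since α = 3/2 > 1, p = c/n^{3/2} = o(1/n) is below the triangle threshold p ~ 1/n. Asymptotically E[X] ~ (c³/6)·n^{3(1−α)} = (1³/6)·n^{-1.5} → 0, so by Markov's inequality G has no triangles w.h.p.

E[X] ≈ 0.001; in regime p = Θ(1/n^{3/2}) E[X] tends to 0 (below the triangle threshold p ~ 1/n).


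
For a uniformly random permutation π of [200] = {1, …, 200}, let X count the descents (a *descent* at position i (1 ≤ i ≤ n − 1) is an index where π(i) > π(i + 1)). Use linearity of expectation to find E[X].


Write X = Σ X_I over i = 1, …, 199, with X_I the indicator of one descent.
There are 199 indicators.
For each fixed i, the pair (π(i), π(i+1)) is a uniformly random ordered pair of distinct values from {1, …, 200}; by symmetry P[π(i) > π(i+1)] = 1/2.
By linearity: E[X] = 199 · (1/2) = (200 − 1) · (1/2) = 199/2 ≈ 99.500000.

E[X] = 199/2 = 99.500000.


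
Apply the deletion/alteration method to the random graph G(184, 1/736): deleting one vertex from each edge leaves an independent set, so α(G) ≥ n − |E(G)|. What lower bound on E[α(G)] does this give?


E[|E(G)|] = C(184, 2)·p = 16836 · (1/736) = 183/8.
E[α(G)] ≥ n − E[|E(G)|] = 184 − 183/8 = 1289/8.
Numerically: ≈ 161.125.
(This is only a lower bound; the true E[α(G)] may be larger.)

E[α(G)] ≥ 1289/8 ≈ 161.125.


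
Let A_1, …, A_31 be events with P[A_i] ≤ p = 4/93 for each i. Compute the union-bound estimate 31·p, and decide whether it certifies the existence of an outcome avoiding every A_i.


Union bound: P[∪_{i=1}^{31} A_i] ≤ Σ_i P[A_i] ≤ 31·p = 31·(4/93) = 4/3.
Numerically: 4/3 ≈ 1.3333333.
Is 4/3 < 1? NO.
Since the bound 4/3 is ≥ 1, the union bound is uninformative here; it does NOT by itself certify existence.

31·p = 4/3 ≈ 1.3333333; existence NOT certified by the union bound.


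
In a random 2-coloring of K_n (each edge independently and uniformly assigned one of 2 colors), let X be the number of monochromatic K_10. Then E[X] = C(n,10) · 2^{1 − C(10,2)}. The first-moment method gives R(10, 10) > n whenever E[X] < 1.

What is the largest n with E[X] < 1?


We need C(n, 10) · 2^{1 − 45} < 1, i.e. C(n, 10) < 2^{45 − 1} = 17592186044416.
Check values of n near the boundary:
  n = 97: C(97, 10) = 12576469727536; 12576469727536 < 17592186044416? YES
  n = 98: C(98, 10) = 14005614014756; 14005614014756 < 17592186044416? YES
  n = 99: C(99, 10) = 15579278510796; 15579278510796 < 17592186044416? YES
  n = 100: C(100, 10) = 17310309456440; 17310309456440 < 17592186044416? YES
  n = 101: C(101, 10) = 19212541264840; 19212541264840 < 17592186044416? NO
The largest n with C(n, 10) < 17592186044416 is n = 100 (where E[X] = 2163788682055/2199023255552 ≈ 0.9839772). Hence R(10, 10) > 100, i.e. R(10, 10) ≥ 101.

Largest n = 100; hence R(10, 10) > 100.


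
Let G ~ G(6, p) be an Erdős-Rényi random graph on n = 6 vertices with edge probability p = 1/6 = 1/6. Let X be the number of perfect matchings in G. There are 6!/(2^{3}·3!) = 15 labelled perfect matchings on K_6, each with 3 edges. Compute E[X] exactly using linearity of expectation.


K_6 has 6!/(2^{3}·3!) = 15 labelled perfect matchings.
For each such perfect matching H, let X_H = 1 if all 3 edges of H are present in G. Then P[X_H = 1] = p^{3} = (1/6)^{3} = 1/216.
Summing the indicators: E[X] = Σ_H E[X_H] = 15 · p^{3} = 15 · 1/216 = 5/72.
Numerically: E[X] ≈ 0.06944.

E[X] = 15 · (1/6)^{3} = 5/72 ≈ 0.06944.


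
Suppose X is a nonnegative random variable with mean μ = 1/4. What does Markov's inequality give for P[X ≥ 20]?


μ = E[X] = 1/4, a = 20.
Markov: P[X ≥ 20] ≤ μ/a = (1/4)/20 = 1/80.
Numerically: ≈ 0.013.
(Since a = 20 > μ = 0.250, the bound 1/80 is < 1 and informative.)

P[X ≥ 20] ≤ 1/80 ≈ 0.013.


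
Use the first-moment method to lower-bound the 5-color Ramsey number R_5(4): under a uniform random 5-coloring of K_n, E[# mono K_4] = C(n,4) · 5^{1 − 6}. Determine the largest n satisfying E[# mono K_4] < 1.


We need C(n, 4) · 5^{1 − 6} < 1, i.e. C(n, 4) < 5^{6 − 1} = 3125.
Check values of n near the boundary:
  n = 17: C(17, 4) = 2380; 2380 < 3125? YES
  n = 18: C(18, 4) = 3060; 3060 < 3125? YES
  n = 19: C(19, 4) = 3876; 3876 < 3125? NO
  n = 20: C(20, 4) = 4845; 4845 < 3125? NO
The largest n with C(n, 4) < 3125 is n = 18 (where E[X] = 612/625 ≈ 0.9792). Hence R_5(4) > 18, i.e. R_5(4) ≥ 19.

Largest n = 18; hence R_5(4) > 18.


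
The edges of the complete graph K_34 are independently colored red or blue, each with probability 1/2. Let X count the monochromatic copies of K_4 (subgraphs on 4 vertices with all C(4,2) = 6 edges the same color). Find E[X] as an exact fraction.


Let X = Σ_S X_S over the C(34, 4) = 46376 subsets S of size 4, where X_S = 1 if the K_4 on S is monochromatic.
For a fixed S, the K_4 on S has C(4, 2) = 6 edges. P[all 6 edges red] = (1/2)^6, and likewise for blue, so P[monochromatic] = 2·(1/2)^6 = 2^{1 − 6} = 1/32.
Summing: E[X] = C(34, 4) · 2^{1 − 6} = 46376 · 1/32 = 5797/4.
Numerically: E[X] ≈ 1449.25000.

E[X] = C(34,4)·2^(1−C(4,2)) = 5797/4 ≈ 1449.25000.


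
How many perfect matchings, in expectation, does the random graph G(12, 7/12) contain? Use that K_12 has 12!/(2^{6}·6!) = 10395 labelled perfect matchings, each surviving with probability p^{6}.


K_12 has 12!/(2^{6}·6!) = 10395 labelled perfect matchings.
For each such perfect matching H, let X_H = 1 if all 6 edges of H are present in G. Then P[X_H = 1] = p^{6} = (7/12)^{6} = 117649/2985984.
By linearity: E[X] = Σ_H E[X_H] = 10395 · p^{6} = 10395 · 117649/2985984 = 45294865/110592.
Numerically: E[X] ≈ 410.

E[X] = 10395 · (7/12)^{6} = 45294865/110592 ≈ 410.


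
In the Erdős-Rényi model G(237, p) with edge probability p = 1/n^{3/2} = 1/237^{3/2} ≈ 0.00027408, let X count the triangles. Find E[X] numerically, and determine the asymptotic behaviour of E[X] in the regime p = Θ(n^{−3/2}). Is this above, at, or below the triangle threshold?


Number of potential triangles: C(237, 3) = 2190670.
Each occurs with probability p³ ≈ (0.00027408)³ ≈ 2.0588867e-11.
By linearity: E[X] = C(237, 3)·p³ ≈ 2190670 · 2.0588867e-11 ≈ 0.00005.
Since α = 3/2 > 1, p = c/n^{3/2} = o(1/n) is below the triangle threshold p ~ 1/n. Asymptotically E[X] ~ (c³/6)·n^{3(1−α)} = (1³/6)·n^{-1.5} → 0, so by Markov's inequality G has no triangles w.h.p.

E[X] ≈ 0.00005; in regime p = Θ(1/n^{3/2}) E[X] tends to 0 (below the triangle threshold p ~ 1/n).


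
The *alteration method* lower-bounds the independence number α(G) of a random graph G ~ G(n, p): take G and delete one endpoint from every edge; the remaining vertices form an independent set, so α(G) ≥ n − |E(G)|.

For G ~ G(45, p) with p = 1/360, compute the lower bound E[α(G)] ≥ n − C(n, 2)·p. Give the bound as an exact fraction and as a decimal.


E[|E(G)|] = C(45, 2)·p = 990 · (1/360) = 11/4.
E[α(G)] ≥ n − E[|E(G)|] = 45 − 11/4 = 169/4.
Numerically: ≈ 42.2500.
(This is only a lower bound; the true E[α(G)] may be larger.)

E[α(G)] ≥ 169/4 ≈ 42.2500.


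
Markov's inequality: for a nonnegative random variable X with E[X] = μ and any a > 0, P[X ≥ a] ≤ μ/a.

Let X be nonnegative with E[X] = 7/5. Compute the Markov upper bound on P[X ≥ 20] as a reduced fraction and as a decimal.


μ = E[X] = 7/5, a = 20.
Markov: P[X ≥ 20] ≤ μ/a = (7/5)/20 = 7/100.
Numerically: ≈ 0.070.
(Since a = 20 > μ = 1.400, the bound 7/100 is < 1 and informative.)

P[X ≥ 20] ≤ 7/100 ≈ 0.070.


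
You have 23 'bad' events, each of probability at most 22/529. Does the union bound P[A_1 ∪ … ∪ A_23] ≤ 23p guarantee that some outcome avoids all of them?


Union bound: P[∪_{i=1}^{23} A_i] ≤ Σ_i P[A_i] ≤ 23·p = 23·(22/529) = 22/23.
Numerically: 22/23 ≈ 0.956522.
Is 22/23 < 1? YES.
Since P[∪ A_i] ≤ 22/23 < 1, the complement has P[∩ A_i^c] ≥ 1 − 22/23 = 1/23 > 0, so some outcome avoids every A_i.

23·p = 22/23 ≈ 0.956522; existence CERTIFIED by the union bound.


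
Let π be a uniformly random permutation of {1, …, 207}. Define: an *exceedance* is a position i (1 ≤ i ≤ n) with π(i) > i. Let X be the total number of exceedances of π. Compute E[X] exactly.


Write X = Σ_{i=1}^{207} X_i, where X_i = 1_{π(i) > i}.
For each fixed i, π(i) is uniform over {1, …, 207} (marginal of a uniform permutation), so P[π(i) > i] = (n − i)/n. Summing: Σ_{i=1}^{207} (n − i)/n = (0 + 1 + … + 206)/207 = 207(207 − 1)/(2·207) = (207 − 1)/2.
Hence E[X] = Σ_{i=1}^{207} (207 − i)/207 = 103 ≈ 103.000.

E[X] = 103 = 103.000.


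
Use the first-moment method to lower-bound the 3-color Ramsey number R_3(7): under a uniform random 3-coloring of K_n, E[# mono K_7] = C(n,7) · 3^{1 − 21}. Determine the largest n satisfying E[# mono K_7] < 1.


We need C(n, 7) · 3^{1 − 21} < 1, i.e. C(n, 7) < 3^{21 − 1} = 3486784401.
Check values of n near the boundary:
  n = 76: C(76, 7) = 2186189400; 2186189400 < 3486784401? YES
  n = 77: C(77, 7) = 2404808340; 2404808340 < 3486784401? YES
  n = 78: C(78, 7) = 2641902120; 2641902120 < 3486784401? YES
  n = 79: C(79, 7) = 2898753715; 2898753715 < 3486784401? YES
  n = 80: C(80, 7) = 3176716400; 3176716400 < 3486784401? YES
  n = 81: C(81, 7) = 3477216600; 3477216600 < 3486784401? YES
  n = 82: C(82, 7) = 3801756816; 3801756816 < 3486784401? NO
  n = 83: C(83, 7) = 4151918628; 4151918628 < 3486784401? NO
The largest n with C(n, 7) < 3486784401 is n = 81 (where E[X] = 42928600/43046721 ≈ 0.99726). Hence R_3(7) > 81, i.e. R_3(7) ≥ 82.

Largest n = 81; hence R_3(7) > 81.


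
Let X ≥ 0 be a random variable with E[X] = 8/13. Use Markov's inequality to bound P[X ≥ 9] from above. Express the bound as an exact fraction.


μ = E[X] = 8/13, a = 9.
Markov: P[X ≥ 9] ≤ μ/a = (8/13)/9 = 8/117.
Numerically: ≈ 0.06838.
(Since a = 9 > μ = 0.61538, the bound 8/117 is < 1 and informative.)

P[X ≥ 9] ≤ 8/117 ≈ 0.06838.


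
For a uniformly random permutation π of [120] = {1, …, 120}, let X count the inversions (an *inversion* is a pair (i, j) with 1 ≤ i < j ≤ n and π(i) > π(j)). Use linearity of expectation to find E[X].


Write X = Σ X_I over the C(120, 2) = 7140 pairs i < j, with X_I the indicator of one inversion.
There are 7140 indicators.
For each fixed pair i < j, the values π(i) and π(j) are two distinct elements of {1, …, 120} in uniformly random order; by symmetry P[π(i) > π(j)] = 1/2.
By linearity: E[X] = 7140 · (1/2) = C(120, 2) · (1/2) = 7140/2 = 3570 ≈ 3570.000.

E[X] = 3570 = 3570.000.


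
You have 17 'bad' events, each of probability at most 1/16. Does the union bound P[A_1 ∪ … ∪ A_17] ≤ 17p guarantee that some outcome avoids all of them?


Union bound: P[∪_{i=1}^{17} A_i] ≤ Σ_i P[A_i] ≤ 17·p = 17·(1/16) = 17/16.
Numerically: 17/16 ≈ 1.0625.
Is 17/16 < 1? NO.
Since the bound 17/16 is ≥ 1, the union bound is uninformative here; it does NOT by itself certify existence.

17·p = 17/16 ≈ 1.0625; existence NOT certified by the union bound.


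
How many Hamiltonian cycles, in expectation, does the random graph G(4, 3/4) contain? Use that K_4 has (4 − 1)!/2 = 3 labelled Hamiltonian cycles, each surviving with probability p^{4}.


K_4 has (4 − 1)!/2 = 3 labelled Hamiltonian cycles.
For each such Hamiltonian cycle H, let X_H = 1 if all 4 edges of H are present in G. Then P[X_H = 1] = p^{4} = (3/4)^{4} = 81/256.
By linearity: E[X] = Σ_H E[X_H] = 3 · p^{4} = 3 · 81/256 = 243/256.
Numerically: E[X] ≈ 0.949.

E[X] = 3 · (3/4)^{4} = 243/256 ≈ 0.949.


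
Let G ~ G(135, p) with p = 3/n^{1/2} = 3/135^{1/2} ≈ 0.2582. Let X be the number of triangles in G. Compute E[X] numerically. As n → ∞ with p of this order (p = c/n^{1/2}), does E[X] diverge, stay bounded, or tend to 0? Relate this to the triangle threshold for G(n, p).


Number of potential triangles: C(135, 3) = 400995.
Each occurs with probability p³ ≈ (0.2582)³ ≈ 1.721326e-02.
By linearity: E[X] = C(135, 3)·p³ ≈ 400995 · 1.721326e-02 ≈ 6902.4309.
Since α = 1/2 < 1, p = c/n^{1/2} ≫ 1/n is above the triangle threshold p ~ 1/n. Asymptotically E[X] ~ (c³/6)·n^{3(1−α)} = (3³/6)·n^{1.5} → ∞; triangles are abundant w.h.p.

E[X] ≈ 6902.4309; in regime p = Θ(1/n^{1/2}) E[X] diverges (above the triangle threshold p ~ 1/n).


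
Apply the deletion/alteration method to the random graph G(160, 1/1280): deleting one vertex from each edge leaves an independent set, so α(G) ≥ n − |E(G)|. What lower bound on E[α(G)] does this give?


E[|E(G)|] = C(160, 2)·p = 12720 · (1/1280) = 159/16.
E[α(G)] ≥ n − E[|E(G)|] = 160 − 159/16 = 2401/16.
Numerically: ≈ 150.0625.
(This is only a lower bound; the true E[α(G)] may be larger.)

E[α(G)] ≥ 2401/16 ≈ 150.0625.


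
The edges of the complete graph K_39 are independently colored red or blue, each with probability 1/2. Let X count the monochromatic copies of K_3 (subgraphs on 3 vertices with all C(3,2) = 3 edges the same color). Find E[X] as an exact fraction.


Let X = Σ_S X_S over the C(39, 3) = 9139 subsets S of size 3, where X_S = 1 if the K_3 on S is monochromatic.
For a fixed S, the K_3 on S has C(3, 2) = 3 edges. P[all 3 edges red] = (1/2)^3, and likewise for blue, so P[monochromatic] = 2·(1/2)^3 = 2^{1 − 3} = 1/4.
Summing: E[X] = C(39, 3) · 2^{1 − 3} = 9139 · 1/4 = 9139/4.
Numerically: E[X] ≈ 2284.750000.

E[X] = C(39,3)·2^(1−C(3,2)) = 9139/4 ≈ 2284.750000.


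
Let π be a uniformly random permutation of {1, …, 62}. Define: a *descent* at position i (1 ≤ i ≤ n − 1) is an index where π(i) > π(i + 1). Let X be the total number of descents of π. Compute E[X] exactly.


Write X = Σ X_I over i = 1, …, 61, with X_I the indicator of one descent.
There are 61 indicators.
For each fixed i, the pair (π(i), π(i+1)) is a uniformly random ordered pair of distinct values from {1, …, 62}; by symmetry P[π(i) > π(i+1)] = 1/2.
By linearity: E[X] = 61 · (1/2) = (62 − 1) · (1/2) = 61/2 ≈ 30.5000.

E[X] = 61/2 = 30.5000.


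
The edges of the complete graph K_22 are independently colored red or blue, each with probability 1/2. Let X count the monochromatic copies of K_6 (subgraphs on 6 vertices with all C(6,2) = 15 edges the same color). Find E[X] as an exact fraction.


Let X = Σ_S X_S over the C(22, 6) = 74613 subsets S of size 6, where X_S = 1 if the K_6 on S is monochromatic.
For a fixed S, the K_6 on S has C(6, 2) = 15 edges. P[all 15 edges red] = (1/2)^15, and likewise for blue, so P[monochromatic] = 2·(1/2)^15 = 2^{1 − 15} = 1/16384.
By linearity of expectation: E[X] = C(22, 6) · 2^{1 − 15} = 74613 · 1/16384 = 74613/16384.
Numerically: E[X] ≈ 4.55402.

E[X] = C(22,6)·2^(1−C(6,2)) = 74613/16384 ≈ 4.55402.


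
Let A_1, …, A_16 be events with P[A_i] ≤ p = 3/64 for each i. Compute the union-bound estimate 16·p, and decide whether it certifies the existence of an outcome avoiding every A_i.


Union bound: P[∪_{i=1}^{16} A_i] ≤ Σ_i P[A_i] ≤ 16·p = 16·(3/64) = 3/4.
Numerically: 3/4 ≈ 0.75000.
Is 3/4 < 1? YES.
Since P[∪ A_i] ≤ 3/4 < 1, the complement has P[∩ A_i^c] ≥ 1 − 3/4 = 1/4 > 0, so some outcome avoids every A_i.

16·p = 3/4 ≈ 0.75000; existence CERTIFIED by the union bound.


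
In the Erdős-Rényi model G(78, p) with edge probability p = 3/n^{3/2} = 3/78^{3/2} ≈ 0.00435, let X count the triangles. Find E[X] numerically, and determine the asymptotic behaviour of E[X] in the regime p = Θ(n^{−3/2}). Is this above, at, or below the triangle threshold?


Number of potential triangles: C(78, 3) = 76076.
Each occurs with probability p³ ≈ (0.00435)³ ≈ 8.25920e-08.
By linearity: E[X] = C(78, 3)·p³ ≈ 76076 · 8.25920e-08 ≈ 0.006.
Since α = 3/2 > 1, p = c/n^{3/2} = o(1/n) is below the triangle threshold p ~ 1/n. Asymptotically E[X] ~ (c³/6)·n^{3(1−α)} = (3³/6)·n^{-1.5} → 0, so by Markov's inequality G has no triangles w.h.p.

E[X] ≈ 0.006; in regime p = Θ(1/n^{3/2}) E[X] tends to 0 (below the triangle threshold p ~ 1/n).


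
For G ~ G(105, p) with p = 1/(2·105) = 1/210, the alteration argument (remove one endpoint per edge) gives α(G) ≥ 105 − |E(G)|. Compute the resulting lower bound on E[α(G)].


E[|E(G)|] = C(105, 2)·p = 5460 · (1/210) = 26.
E[α(G)] ≥ n − E[|E(G)|] = 105 − 26 = 79.
Numerically: ≈ 79.000000.
(This is only a lower bound; the true E[α(G)] may be larger.)

E[α(G)] ≥ 79 ≈ 79.000000.


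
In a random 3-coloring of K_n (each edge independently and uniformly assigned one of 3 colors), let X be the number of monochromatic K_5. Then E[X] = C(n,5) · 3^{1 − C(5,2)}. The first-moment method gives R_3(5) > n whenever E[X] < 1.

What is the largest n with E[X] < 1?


We need C(n, 5) · 3^{1 − 10} < 1, i.e. C(n, 5) < 3^{10 − 1} = 19683.
Check values of n near the boundary:
  n = 19: C(19, 5) = 11628; 11628 < 19683? YES
  n = 20: C(20, 5) = 15504; 15504 < 19683? YES
  n = 21: C(21, 5) = 20349; 20349 < 19683? NO
  n = 22: C(22, 5) = 26334; 26334 < 19683? NO
  n = 23: C(23, 5) = 33649; 33649 < 19683? NO
The largest n with C(n, 5) < 19683 is n = 20 (where E[X] = 5168/6561 ≈ 0.787685). Hence R_3(5) > 20, i.e. R_3(5) ≥ 21.

Largest n = 20; hence R_3(5) > 20.


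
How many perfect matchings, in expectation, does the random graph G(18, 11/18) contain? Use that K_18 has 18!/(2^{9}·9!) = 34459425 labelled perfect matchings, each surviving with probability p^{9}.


K_18 has 18!/(2^{9}·9!) = 34459425 labelled perfect matchings.
For each such perfect matching H, let X_H = 1 if all 9 edges of H are present in G. Then P[X_H = 1] = p^{9} = (11/18)^{9} = 2357947691/198359290368.
By linearity of expectation: E[X] = Σ_H E[X_H] = 34459425 · p^{9} = 34459425 · 2357947691/198359290368 = 1003129896443675/2448880128.
Numerically: E[X] ≈ 4.0963e+05.

E[X] = 34459425 · (11/18)^{9} = 1003129896443675/2448880128 ≈ 4.0963e+05.
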